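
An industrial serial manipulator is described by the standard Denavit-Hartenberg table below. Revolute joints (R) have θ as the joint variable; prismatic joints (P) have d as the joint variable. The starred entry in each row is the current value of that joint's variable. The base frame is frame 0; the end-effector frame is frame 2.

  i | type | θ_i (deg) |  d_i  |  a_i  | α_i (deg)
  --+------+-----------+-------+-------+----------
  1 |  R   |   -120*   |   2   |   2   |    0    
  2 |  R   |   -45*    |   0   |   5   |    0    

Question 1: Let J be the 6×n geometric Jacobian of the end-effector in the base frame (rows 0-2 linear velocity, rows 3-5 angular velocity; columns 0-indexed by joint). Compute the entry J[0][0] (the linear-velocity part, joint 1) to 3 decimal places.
axis z_0 = ẑ; lever o_n−o_0 = (-5.8296,-3.0261,2.0000)
cross product → J_v[:, 0] = (3.0261,-5.8296,0.0000)
J_ω[:, 0] = z_0
entry J[0][0] = 3.0261

3.026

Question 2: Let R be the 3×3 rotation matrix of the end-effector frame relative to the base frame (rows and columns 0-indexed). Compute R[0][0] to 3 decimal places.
-0.966

End-effector x-axis (col 0 of R) = (-0.9659,-0.2588,0.0000)
R[0][0] = -0.9659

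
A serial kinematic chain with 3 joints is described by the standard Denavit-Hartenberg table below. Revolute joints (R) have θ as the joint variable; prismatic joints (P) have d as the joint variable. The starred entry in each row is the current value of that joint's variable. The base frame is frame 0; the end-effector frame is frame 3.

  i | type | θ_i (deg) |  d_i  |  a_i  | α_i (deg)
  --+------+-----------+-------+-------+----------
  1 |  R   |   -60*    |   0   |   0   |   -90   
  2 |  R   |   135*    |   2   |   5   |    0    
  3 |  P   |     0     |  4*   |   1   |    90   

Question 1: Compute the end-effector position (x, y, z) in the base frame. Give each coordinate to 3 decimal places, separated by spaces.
after link 1: o_1 = (0.0000, 0.0000, 0.0000)
after link 2: o_2 = (-0.0357, 4.0619, -3.5355)
after link 3: o_3 = (3.0748, 6.6742, -4.2426)

3.075 6.674 -4.243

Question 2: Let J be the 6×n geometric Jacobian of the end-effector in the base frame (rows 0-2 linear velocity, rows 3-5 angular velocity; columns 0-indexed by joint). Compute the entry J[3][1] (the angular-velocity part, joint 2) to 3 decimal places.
axis z_1 = (0.8660,0.5000,0.0000); lever o_n−o_1 = (3.0748,6.6742,-4.2426)
cross product → J_v[:, 1] = (-2.1213,3.6742,4.2426)
J_ω[:, 1] = z_1
entry J[3][1] = 0.8660

0.866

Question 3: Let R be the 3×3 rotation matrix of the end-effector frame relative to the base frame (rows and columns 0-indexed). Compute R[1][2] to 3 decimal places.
-0.612

End-effector z-axis (col 2 of R) = (0.3536,-0.6124,-0.7071)
R[1][2] = -0.6124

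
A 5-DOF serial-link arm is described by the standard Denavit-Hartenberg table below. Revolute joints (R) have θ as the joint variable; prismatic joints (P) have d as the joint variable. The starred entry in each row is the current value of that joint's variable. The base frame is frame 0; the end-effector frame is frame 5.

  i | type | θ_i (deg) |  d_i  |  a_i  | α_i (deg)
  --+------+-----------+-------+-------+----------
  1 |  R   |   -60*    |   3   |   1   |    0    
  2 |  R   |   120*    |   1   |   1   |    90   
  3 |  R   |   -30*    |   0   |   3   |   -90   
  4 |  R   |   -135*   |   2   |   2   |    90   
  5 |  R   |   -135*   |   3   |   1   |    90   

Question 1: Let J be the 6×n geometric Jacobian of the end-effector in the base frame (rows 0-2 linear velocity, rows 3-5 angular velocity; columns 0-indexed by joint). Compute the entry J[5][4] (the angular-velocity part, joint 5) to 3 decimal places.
0.354

axis z_4 = (-0.9186,-0.1768,0.3536); lever o_n−o_4 = (-3.1490,-0.2115,0.1983)
cross product → J_v[:, 4] = (0.0397,-0.9312,-0.3624)
J_ω[:, 4] = z_4
entry J[5][4] = 0.3536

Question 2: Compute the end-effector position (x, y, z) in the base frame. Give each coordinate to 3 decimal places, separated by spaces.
0.262 1.137 5.137

after link 1: o_1 = (0.5000, -0.8660, 3.0000)
after link 2: o_2 = (1.0000, 0.0000, 4.0000)
after link 3: o_3 = (2.2990, 2.2500, 2.5000)
after link 4: o_4 = (3.4114, 1.3483, 4.9392)
after link 5: o_5 = (0.2625, 1.1367, 5.1374)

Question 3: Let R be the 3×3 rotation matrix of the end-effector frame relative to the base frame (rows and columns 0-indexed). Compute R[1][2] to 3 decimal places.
End-effector z-axis (col 2 of R) = (-0.0397,0.9312,0.3624)
R[1][2] = 0.9312

0.931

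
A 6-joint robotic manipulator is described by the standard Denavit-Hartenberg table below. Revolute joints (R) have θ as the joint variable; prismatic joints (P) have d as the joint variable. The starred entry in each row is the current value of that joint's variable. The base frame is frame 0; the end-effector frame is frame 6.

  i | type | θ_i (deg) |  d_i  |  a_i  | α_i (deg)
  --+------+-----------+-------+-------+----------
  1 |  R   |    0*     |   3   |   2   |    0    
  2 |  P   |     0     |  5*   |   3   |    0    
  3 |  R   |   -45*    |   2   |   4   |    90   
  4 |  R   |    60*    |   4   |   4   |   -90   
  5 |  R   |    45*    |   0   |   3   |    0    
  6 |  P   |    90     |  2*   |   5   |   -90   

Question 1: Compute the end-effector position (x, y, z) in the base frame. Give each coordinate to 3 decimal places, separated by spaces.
after link 1: o_1 = (2.0000, 0.0000, 3.0000)
after link 2: o_2 = (5.0000, 0.0000, 8.0000)
after link 3: o_3 = (7.8284, -2.8284, 10.0000)
after link 4: o_4 = (6.4142, -7.0711, 13.4641)
after link 5: o_5 = (8.6642, -6.3211, 15.3012)
after link 6: o_6 = (8.6895, -1.3463, 13.2394)

8.689 -1.346 13.239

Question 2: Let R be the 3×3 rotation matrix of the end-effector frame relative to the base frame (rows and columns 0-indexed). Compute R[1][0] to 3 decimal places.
End-effector x-axis (col 0 of R) = (0.2500,0.7500,-0.6124)
R[1][0] = 0.7500

0.750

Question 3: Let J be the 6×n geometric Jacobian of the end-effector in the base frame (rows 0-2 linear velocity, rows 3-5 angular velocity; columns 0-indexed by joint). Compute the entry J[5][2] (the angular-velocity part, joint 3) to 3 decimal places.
1.000

axis z_2 = (0.0000,0.0000,1.0000); lever o_n−o_2 = (3.6895,-1.3463,5.2394)
cross product → J_v[:, 2] = (1.3463,3.6895,-0.0000)
J_ω[:, 2] = z_2
entry J[5][2] = 1.0000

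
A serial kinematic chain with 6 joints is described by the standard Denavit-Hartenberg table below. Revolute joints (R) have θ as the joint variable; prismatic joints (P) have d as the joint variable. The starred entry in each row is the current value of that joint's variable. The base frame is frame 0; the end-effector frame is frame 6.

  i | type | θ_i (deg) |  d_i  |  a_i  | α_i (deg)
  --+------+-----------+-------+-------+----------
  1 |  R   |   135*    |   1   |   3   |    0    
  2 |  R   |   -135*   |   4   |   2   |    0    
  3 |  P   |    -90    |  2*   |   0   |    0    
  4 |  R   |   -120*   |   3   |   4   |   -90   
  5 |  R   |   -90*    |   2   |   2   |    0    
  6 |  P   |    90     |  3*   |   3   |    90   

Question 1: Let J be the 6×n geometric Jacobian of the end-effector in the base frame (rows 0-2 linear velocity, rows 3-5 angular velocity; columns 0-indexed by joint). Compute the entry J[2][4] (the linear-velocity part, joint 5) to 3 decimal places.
axis z_4 = (-0.5000,-0.8660,0.0000); lever o_n−o_4 = (-5.0981,-2.8301,2.0000)
cross product → J_v[:, 4] = (-1.7321,1.0000,-3.0000)
J_ω[:, 4] = z_4
entry J[2][4] = -3.0000

-3.000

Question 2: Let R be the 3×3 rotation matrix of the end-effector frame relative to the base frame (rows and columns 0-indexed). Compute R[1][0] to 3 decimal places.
End-effector x-axis (col 0 of R) = (-0.8660,0.5000,0.0000)
R[1][0] = 0.5000

0.500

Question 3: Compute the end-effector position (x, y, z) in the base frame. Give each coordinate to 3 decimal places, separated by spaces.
after link 1: o_1 = (-2.1213, 2.1213, 1.0000)
after link 2: o_2 = (-0.1213, 2.1213, 5.0000)
after link 3: o_3 = (-0.1213, 2.1213, 7.0000)
after link 4: o_4 = (-3.5854, 4.1213, 10.0000)
after link 5: o_5 = (-4.5854, 2.3893, 12.0000)
after link 6: o_6 = (-8.6835, 1.2912, 12.0000)

-8.683 1.291 12.000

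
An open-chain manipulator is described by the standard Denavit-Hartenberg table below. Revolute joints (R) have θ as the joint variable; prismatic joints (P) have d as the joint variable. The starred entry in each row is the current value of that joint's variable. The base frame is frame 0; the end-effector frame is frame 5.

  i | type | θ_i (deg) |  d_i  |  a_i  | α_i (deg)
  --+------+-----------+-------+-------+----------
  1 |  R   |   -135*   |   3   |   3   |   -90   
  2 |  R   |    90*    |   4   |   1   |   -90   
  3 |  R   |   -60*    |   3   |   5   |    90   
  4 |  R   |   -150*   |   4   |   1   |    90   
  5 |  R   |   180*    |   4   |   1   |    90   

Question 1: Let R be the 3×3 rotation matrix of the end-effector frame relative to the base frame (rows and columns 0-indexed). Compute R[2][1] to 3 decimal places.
End-effector y-axis (col 1 of R) = (0.3062,0.9186,0.2500)
R[2][1] = 0.2500

0.250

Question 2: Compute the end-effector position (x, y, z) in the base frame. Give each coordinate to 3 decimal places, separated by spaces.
8.529 -3.630 3.964

after link 1: o_1 = (-2.1213, -2.1213, 3.0000)
after link 2: o_2 = (0.7071, -4.9497, 2.0000)
after link 3: o_3 = (5.8903, -5.8903, -0.5000)
after link 4: o_4 = (6.4206, -7.1277, 3.3971)
after link 5: o_5 = (8.5292, -3.6303, 3.9641)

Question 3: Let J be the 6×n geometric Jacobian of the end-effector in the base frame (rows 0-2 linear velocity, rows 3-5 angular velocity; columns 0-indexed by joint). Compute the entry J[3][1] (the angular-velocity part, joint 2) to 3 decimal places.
0.707

axis z_1 = (0.7071,-0.7071,0.0000); lever o_n−o_1 = (10.6506,-1.5089,0.9641)
cross product → J_v[:, 1] = (-0.6817,-0.6817,6.4641)
J_ω[:, 1] = z_1
entry J[3][1] = 0.7071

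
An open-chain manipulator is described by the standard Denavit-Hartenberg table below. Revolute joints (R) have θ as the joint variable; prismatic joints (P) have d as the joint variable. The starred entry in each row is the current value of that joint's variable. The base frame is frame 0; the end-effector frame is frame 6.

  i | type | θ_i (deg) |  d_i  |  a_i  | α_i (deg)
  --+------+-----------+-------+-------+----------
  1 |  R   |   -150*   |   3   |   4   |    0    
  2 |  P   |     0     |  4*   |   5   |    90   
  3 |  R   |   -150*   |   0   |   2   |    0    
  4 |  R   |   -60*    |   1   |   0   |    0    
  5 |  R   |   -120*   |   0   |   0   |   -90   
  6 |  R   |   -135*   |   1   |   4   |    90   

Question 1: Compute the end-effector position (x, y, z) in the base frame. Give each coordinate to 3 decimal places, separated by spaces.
-5.654 1.156 5.452

after link 1: o_1 = (-3.4641, -2.0000, 3.0000)
after link 2: o_2 = (-7.7942, -4.5000, 7.0000)
after link 3: o_3 = (-6.2942, -3.6340, 6.0000)
after link 4: o_4 = (-6.7942, -2.7679, 6.0000)
after link 5: o_5 = (-6.7942, -2.7679, 6.0000)
after link 6: o_6 = (-5.6541, 1.1563, 5.4518)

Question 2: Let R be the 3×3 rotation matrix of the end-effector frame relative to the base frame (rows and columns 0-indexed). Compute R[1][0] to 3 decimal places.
End-effector x-axis (col 0 of R) = (0.1768,0.9186,-0.3536)
R[1][0] = 0.9186

0.919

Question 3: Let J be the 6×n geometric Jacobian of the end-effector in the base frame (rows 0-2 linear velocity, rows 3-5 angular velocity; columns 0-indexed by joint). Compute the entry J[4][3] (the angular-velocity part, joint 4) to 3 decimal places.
0.866

axis z_3 = (-0.5000,0.8660,0.0000); lever o_n−o_3 = (0.6401,4.7903,-0.5482)
cross product → J_v[:, 3] = (-0.4747,-0.2741,-2.9495)
J_ω[:, 3] = z_3
entry J[4][3] = 0.8660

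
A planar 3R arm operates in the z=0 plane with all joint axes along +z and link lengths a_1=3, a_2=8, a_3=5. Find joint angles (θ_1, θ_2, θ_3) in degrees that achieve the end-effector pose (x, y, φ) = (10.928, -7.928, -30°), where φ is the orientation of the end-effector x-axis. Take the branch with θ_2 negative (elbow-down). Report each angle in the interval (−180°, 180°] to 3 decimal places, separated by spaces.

wrist centre = target − a_3·(cos φ, sin φ) = (6.5979, -5.4280)
cos θ_2 = (72.9951−3²−8²)/(2·3·8) = -0.0001; θ_2 = -90.0058° (elbow-down)
β = atan2(-5.4280,6.5979) = -39.4438°; ψ = atan2(-8.0000,2.9992) = -69.4491°
θ_1 = β − ψ = 30.0053°
θ_3 = φ − θ_1 − θ_2 = 30.0005° (wrapped to (-180°,180°])

30.005 -90.006 30.001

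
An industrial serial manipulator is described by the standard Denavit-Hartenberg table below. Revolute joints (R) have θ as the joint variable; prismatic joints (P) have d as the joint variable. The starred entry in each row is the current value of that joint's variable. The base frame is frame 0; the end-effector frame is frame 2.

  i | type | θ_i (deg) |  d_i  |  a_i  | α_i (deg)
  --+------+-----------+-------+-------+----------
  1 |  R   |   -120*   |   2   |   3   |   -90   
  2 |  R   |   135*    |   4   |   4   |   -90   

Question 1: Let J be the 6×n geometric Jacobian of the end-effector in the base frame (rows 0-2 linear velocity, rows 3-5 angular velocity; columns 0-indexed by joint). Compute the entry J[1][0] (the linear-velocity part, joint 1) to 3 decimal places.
axis z_0 = ẑ; lever o_n−o_0 = (3.3783,-2.1486,-0.8284)
cross product → J_v[:, 0] = (2.1486,3.3783,-0.0000)
J_ω[:, 0] = z_0
entry J[1][0] = 3.3783

3.378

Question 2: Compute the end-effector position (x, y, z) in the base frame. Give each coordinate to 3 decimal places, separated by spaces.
3.378 -2.149 -0.828

after link 1: o_1 = (-1.5000, -2.5981, 2.0000)
after link 2: o_2 = (3.3783, -2.1486, -0.8284)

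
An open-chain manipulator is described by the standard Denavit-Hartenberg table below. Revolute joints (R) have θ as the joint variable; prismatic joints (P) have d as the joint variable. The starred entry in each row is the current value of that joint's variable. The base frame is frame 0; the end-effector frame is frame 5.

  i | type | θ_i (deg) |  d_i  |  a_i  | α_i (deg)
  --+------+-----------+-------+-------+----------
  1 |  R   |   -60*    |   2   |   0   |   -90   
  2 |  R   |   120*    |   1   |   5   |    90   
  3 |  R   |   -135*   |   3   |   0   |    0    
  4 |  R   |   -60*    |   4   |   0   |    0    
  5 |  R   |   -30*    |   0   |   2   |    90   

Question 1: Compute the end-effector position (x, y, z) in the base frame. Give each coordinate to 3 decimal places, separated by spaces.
after link 1: o_1 = (0.0000, 0.0000, 2.0000)
after link 2: o_2 = (-0.3840, 2.6651, -2.3301)
after link 3: o_3 = (0.9151, 0.4151, -3.8301)
after link 4: o_4 = (2.6471, -2.5849, -5.8301)
after link 5: o_5 = (4.2254, -2.4902, -4.6054)

4.225 -2.490 -4.605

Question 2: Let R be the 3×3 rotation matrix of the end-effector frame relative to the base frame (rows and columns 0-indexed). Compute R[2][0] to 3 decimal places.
0.612

End-effector x-axis (col 0 of R) = (0.7891,0.0474,0.6124)
R[2][0] = 0.6124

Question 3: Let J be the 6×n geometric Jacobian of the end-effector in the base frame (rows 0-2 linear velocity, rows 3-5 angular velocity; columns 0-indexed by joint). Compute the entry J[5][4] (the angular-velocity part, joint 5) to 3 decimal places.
axis z_4 = (0.4330,-0.7500,-0.5000); lever o_n−o_4 = (1.5783,0.0947,1.2247)
cross product → J_v[:, 4] = (-0.8712,-1.3195,1.2247)
J_ω[:, 4] = z_4
entry J[5][4] = -0.5000

-0.500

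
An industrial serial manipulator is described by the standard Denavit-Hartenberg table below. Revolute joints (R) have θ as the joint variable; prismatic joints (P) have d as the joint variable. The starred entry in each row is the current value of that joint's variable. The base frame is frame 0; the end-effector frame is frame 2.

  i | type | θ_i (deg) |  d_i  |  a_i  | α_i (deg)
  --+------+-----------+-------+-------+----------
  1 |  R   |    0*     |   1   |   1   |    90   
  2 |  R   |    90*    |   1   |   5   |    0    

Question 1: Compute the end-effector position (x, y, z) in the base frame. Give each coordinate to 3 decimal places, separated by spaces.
1.000 -1.000 6.000

after link 1: o_1 = (1.0000, 0.0000, 1.0000)
after link 2: o_2 = (1.0000, -1.0000, 6.0000)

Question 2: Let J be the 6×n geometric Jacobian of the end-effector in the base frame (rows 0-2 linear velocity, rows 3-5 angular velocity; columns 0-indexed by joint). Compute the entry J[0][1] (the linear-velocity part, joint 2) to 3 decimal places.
axis z_1 = (0.0000,-1.0000,0.0000); lever o_n−o_1 = (0.0000,-1.0000,5.0000)
cross product → J_v[:, 1] = (-5.0000,0.0000,0.0000)
J_ω[:, 1] = z_1
entry J[0][1] = -5.0000

-5.000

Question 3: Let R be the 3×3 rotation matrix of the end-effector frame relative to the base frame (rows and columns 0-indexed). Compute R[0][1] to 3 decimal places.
End-effector y-axis (col 1 of R) = (-1.0000,0.0000,0.0000)
R[0][1] = -1.0000

-1.000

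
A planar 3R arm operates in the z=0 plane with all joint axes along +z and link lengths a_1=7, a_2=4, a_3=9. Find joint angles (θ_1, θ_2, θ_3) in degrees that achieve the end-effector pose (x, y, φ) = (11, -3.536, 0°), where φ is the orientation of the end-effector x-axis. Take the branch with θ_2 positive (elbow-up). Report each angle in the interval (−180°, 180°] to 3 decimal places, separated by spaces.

wrist centre = target − a_3·(cos φ, sin φ) = (2.0000, -3.5360)
cos θ_2 = (16.5033−7²−4²)/(2·7·4) = -0.8660; θ_2 = 149.9985° (elbow-up)
β = atan2(-3.5360,2.0000) = -60.5070°; ψ = atan2(2.0001,3.5359) = 29.4944°
θ_1 = β − ψ = -90.0014°
θ_3 = φ − θ_1 − θ_2 = -59.9971° (wrapped to (-180°,180°])

-90.001 149.999 -59.997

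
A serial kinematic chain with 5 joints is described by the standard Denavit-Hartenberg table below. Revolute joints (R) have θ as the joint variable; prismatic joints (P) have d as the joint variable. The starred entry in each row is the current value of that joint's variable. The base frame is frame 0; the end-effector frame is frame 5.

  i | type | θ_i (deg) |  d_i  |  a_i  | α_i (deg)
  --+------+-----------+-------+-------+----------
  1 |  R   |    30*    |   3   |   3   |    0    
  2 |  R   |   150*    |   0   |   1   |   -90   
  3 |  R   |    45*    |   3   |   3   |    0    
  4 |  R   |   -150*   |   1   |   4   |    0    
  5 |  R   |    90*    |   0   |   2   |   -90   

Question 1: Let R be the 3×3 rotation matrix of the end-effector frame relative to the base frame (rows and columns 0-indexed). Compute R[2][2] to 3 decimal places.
-0.966

End-effector z-axis (col 2 of R) = (-0.2588,-0.0000,-0.9659)
R[2][2] = -0.9659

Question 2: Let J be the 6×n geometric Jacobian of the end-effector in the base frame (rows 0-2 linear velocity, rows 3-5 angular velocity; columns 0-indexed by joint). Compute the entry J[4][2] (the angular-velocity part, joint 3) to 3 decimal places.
-1.000

axis z_2 = (0.0000,-1.0000,0.0000); lever o_n−o_2 = (-3.0179,-4.0000,2.2600)
cross product → J_v[:, 2] = (-2.2600,-0.0000,-3.0179)
J_ω[:, 2] = z_2
entry J[4][2] = -1.0000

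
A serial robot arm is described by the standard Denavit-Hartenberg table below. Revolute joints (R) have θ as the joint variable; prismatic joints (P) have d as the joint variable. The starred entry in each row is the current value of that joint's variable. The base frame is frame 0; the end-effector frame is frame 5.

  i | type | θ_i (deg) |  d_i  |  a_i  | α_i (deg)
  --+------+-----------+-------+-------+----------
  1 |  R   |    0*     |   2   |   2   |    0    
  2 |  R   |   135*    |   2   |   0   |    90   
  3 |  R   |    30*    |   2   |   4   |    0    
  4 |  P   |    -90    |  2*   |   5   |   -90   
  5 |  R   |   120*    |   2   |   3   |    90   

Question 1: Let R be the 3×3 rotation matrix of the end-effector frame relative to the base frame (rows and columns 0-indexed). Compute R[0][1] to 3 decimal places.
-0.612

End-effector y-axis (col 1 of R) = (-0.6124,0.6124,0.5000)
R[0][1] = -0.6124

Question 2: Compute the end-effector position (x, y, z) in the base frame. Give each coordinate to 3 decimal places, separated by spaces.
-1.920 5.903 3.969

after link 1: o_1 = (2.0000, 0.0000, 2.0000)
after link 2: o_2 = (2.0000, 0.0000, 4.0000)
after link 3: o_3 = (0.9647, 3.8637, 6.0000)
after link 4: o_4 = (0.6112, 7.0457, 1.6699)
after link 5: o_5 = (-1.9204, 5.9030, 3.9689)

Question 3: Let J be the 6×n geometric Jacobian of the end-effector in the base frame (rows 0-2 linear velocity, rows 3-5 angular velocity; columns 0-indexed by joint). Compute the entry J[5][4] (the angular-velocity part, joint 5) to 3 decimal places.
0.500

axis z_4 = (-0.6124,0.6124,0.5000); lever o_n−o_4 = (-2.5315,-1.1427,2.2990)
cross product → J_v[:, 4] = (1.9792,0.1421,2.2500)
J_ω[:, 4] = z_4
entry J[5][4] = 0.5000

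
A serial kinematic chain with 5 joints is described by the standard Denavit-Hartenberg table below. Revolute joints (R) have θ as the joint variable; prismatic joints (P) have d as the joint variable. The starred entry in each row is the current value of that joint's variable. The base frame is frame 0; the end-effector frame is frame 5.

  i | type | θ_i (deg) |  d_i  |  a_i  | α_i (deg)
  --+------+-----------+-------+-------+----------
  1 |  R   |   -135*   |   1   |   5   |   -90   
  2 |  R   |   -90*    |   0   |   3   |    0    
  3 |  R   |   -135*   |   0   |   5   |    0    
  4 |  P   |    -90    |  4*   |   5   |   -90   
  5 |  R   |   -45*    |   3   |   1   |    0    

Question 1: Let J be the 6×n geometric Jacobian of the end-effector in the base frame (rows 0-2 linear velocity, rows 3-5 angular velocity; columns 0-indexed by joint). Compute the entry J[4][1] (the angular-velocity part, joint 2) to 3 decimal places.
axis z_1 = (0.7071,-0.7071,0.0000); lever o_n−o_1 = (4.4749,-2.1820,-6.6924)
cross product → J_v[:, 1] = (4.7322,4.7322,1.6213)
J_ω[:, 1] = z_1
entry J[4][1] = -0.7071

-0.707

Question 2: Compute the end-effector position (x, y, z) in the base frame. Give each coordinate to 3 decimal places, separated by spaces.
0.939 -5.718 -5.692

after link 1: o_1 = (-3.5355, -3.5355, 1.0000)
after link 2: o_2 = (-3.5355, -3.5355, 4.0000)
after link 3: o_3 = (-1.0355, -1.0355, 0.4645)
after link 4: o_4 = (-0.7071, -6.3640, -3.0711)
after link 5: o_5 = (0.9393, -5.7175, -5.6924)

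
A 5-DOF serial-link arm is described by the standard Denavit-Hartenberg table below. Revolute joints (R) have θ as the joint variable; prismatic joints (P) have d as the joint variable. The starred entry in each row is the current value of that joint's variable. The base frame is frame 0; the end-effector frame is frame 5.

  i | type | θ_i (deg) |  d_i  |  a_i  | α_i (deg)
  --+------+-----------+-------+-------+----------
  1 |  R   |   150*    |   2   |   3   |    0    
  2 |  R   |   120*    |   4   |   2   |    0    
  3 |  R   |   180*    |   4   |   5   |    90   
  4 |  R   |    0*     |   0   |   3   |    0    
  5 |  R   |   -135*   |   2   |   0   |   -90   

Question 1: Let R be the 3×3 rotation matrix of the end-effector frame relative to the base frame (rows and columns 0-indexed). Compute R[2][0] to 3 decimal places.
End-effector x-axis (col 0 of R) = (-0.0000,-0.7071,-0.7071)
R[2][0] = -0.7071

-0.707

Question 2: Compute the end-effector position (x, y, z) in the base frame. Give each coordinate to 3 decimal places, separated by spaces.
-0.598 7.500 10.000

after link 1: o_1 = (-2.5981, 1.5000, 2.0000)
after link 2: o_2 = (-2.5981, -0.5000, 6.0000)
after link 3: o_3 = (-2.5981, 4.5000, 10.0000)
after link 4: o_4 = (-2.5981, 7.5000, 10.0000)
after link 5: o_5 = (-0.5981, 7.5000, 10.0000)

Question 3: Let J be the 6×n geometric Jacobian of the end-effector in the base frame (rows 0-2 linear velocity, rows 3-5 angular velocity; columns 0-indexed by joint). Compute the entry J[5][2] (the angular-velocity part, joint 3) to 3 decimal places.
axis z_2 = (0.0000,0.0000,1.0000); lever o_n−o_2 = (2.0000,8.0000,4.0000)
cross product → J_v[:, 2] = (-8.0000,2.0000,0.0000)
J_ω[:, 2] = z_2
entry J[5][2] = 1.0000

1.000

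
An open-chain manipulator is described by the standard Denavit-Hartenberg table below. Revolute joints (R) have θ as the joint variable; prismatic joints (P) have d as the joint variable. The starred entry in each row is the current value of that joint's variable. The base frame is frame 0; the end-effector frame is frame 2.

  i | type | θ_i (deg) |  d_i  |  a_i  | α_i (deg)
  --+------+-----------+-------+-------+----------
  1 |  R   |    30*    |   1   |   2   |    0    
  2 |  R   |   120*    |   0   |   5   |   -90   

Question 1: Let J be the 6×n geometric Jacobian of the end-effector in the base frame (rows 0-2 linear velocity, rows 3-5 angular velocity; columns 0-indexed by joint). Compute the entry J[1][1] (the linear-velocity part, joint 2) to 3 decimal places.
-4.330

axis z_1 = (0.0000,0.0000,1.0000); lever o_n−o_1 = (-4.3301,2.5000,0.0000)
cross product → J_v[:, 1] = (-2.5000,-4.3301,0.0000)
J_ω[:, 1] = z_1
entry J[1][1] = -4.3301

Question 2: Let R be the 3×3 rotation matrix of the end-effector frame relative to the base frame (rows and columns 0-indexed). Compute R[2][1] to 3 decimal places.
End-effector y-axis (col 1 of R) = (-0.0000,-0.0000,-1.0000)
R[2][1] = -1.0000

-1.000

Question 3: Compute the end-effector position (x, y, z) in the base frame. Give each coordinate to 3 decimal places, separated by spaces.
-2.598 3.500 1.000

after link 1: o_1 = (1.7321, 1.0000, 1.0000)
after link 2: o_2 = (-2.5981, 3.5000, 1.0000)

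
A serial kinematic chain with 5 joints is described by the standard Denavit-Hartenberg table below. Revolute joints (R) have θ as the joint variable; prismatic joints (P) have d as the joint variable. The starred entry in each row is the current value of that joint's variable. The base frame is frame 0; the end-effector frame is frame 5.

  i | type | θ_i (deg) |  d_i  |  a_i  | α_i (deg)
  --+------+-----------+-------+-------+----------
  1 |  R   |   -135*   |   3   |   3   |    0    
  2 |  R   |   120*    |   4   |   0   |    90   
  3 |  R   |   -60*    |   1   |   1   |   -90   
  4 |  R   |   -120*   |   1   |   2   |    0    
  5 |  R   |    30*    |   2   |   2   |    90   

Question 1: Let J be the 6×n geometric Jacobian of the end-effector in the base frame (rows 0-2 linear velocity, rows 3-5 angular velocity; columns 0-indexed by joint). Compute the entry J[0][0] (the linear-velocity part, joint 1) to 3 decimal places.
axis z_0 = ẑ; lever o_n−o_0 = (-0.8365,-7.3646,8.5000)
cross product → J_v[:, 0] = (7.3646,-0.8365,0.0000)
J_ω[:, 0] = z_0
entry J[0][0] = 7.3646

7.365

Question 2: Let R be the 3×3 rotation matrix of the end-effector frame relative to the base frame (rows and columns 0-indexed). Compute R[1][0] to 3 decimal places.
-0.966

End-effector x-axis (col 0 of R) = (-0.2588,-0.9659,-0.0000)
R[1][0] = -0.9659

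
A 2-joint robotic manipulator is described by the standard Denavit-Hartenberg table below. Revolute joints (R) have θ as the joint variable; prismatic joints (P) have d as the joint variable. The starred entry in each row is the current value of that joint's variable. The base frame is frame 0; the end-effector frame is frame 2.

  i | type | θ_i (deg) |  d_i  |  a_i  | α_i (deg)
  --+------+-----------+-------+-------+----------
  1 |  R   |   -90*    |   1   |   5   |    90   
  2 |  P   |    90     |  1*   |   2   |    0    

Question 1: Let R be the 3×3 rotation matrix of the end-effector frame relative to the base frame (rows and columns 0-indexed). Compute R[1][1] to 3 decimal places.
1.000

End-effector y-axis (col 1 of R) = (-0.0000,1.0000,0.0000)
R[1][1] = 1.0000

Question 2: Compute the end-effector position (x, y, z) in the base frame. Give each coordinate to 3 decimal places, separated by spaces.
after link 1: o_1 = (0.0000, -5.0000, 1.0000)
after link 2: o_2 = (-1.0000, -5.0000, 3.0000)

-1.000 -5.000 3.000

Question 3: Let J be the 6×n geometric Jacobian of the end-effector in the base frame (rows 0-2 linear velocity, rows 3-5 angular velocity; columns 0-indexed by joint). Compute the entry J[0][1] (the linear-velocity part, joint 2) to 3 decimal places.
-1.000

prismatic axis z_1 = (-1.0000,-0.0000,0.0000)
J_v[:, 1] = z_1; J_ω[:, 1] = (0,0,0)
entry J[0][1] = -1.0000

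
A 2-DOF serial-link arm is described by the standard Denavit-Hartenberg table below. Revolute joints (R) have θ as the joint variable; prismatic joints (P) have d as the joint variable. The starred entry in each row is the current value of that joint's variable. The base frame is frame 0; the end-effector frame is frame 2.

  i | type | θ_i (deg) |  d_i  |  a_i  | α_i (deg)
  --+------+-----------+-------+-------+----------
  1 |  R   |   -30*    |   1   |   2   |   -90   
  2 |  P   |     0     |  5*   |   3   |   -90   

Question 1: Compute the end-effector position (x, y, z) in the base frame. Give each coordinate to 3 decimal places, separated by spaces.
after link 1: o_1 = (1.7321, -1.0000, 1.0000)
after link 2: o_2 = (6.8301, 1.8301, 1.0000)

6.830 1.830 1.000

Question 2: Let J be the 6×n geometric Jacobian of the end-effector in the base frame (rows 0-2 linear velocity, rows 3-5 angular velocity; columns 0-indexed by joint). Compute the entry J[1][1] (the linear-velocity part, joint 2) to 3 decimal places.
0.866

prismatic axis z_1 = (0.5000,0.8660,0.0000)
J_v[:, 1] = z_1; J_ω[:, 1] = (0,0,0)
entry J[1][1] = 0.8660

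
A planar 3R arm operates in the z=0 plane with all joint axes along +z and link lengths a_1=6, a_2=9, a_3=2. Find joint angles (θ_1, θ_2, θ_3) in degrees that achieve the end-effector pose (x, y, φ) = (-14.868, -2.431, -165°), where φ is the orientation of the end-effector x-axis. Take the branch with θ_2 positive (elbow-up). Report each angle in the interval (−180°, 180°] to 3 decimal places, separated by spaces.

wrist centre = target − a_3·(cos φ, sin φ) = (-12.9361, -1.9134)
cos θ_2 = (171.0049−6²−9²)/(2·6·9) = 0.5000; θ_2 = 59.9970° (elbow-up)
β = atan2(-1.9134,-12.9361) = -171.5865°; ψ = atan2(7.7940,10.5004) = 36.5849°
θ_1 = β − ψ = -208.1714°
θ_3 = φ − θ_1 − θ_2 = -16.8256° (wrapped to (-180°,180°])

151.829 59.997 -16.826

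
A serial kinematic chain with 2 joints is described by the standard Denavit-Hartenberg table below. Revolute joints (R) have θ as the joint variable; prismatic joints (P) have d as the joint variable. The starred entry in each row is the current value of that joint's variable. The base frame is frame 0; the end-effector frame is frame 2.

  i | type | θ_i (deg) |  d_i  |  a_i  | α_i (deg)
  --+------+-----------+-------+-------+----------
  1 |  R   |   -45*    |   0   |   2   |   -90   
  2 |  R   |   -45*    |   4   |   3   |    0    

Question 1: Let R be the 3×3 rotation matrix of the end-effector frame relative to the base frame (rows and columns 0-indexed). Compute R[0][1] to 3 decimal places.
0.500

End-effector y-axis (col 1 of R) = (0.5000,-0.5000,-0.7071)
R[0][1] = 0.5000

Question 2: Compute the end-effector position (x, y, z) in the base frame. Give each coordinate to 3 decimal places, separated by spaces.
after link 1: o_1 = (1.4142, -1.4142, 0.0000)
after link 2: o_2 = (5.7426, -0.0858, 2.1213)

5.743 -0.086 2.121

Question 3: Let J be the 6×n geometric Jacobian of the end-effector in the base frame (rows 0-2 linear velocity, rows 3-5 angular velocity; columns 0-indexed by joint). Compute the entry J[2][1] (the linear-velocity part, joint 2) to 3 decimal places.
-2.121

axis z_1 = (0.7071,0.7071,0.0000); lever o_n−o_1 = (4.3284,1.3284,2.1213)
cross product → J_v[:, 1] = (1.5000,-1.5000,-2.1213)
J_ω[:, 1] = z_1
entry J[2][1] = -2.1213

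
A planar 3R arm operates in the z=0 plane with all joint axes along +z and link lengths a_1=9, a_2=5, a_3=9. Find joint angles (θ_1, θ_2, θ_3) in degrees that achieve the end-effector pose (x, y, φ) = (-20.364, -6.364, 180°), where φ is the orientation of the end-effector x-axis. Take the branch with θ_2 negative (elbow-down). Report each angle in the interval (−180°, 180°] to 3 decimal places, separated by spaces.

-135.000 -44.999 -0.001

wrist centre = target − a_3·(cos φ, sin φ) = (-11.3640, -6.3640)
cos θ_2 = (169.6410−9²−5²)/(2·9·5) = 0.7071; θ_2 = -44.9988° (elbow-down)
β = atan2(-6.3640,-11.3640) = -150.7506°; ψ = atan2(-3.5355,12.5356) = -15.7502°
θ_1 = β − ψ = -135.0004°
θ_3 = φ − θ_1 − θ_2 = -0.0009° (wrapped to (-180°,180°])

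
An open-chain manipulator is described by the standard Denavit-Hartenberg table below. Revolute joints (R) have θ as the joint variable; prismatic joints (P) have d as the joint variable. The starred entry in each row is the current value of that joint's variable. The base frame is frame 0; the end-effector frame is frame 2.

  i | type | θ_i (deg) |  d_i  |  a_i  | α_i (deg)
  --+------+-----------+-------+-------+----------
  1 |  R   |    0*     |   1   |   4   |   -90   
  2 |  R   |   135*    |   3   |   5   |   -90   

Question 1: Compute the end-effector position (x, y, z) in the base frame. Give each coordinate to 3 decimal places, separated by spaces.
0.464 3.000 -2.536

after link 1: o_1 = (4.0000, 0.0000, 1.0000)
after link 2: o_2 = (0.4645, 3.0000, -2.5355)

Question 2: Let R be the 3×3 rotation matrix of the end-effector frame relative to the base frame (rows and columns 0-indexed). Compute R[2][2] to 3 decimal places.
End-effector z-axis (col 2 of R) = (-0.7071,0.0000,0.7071)
R[2][2] = 0.7071

0.707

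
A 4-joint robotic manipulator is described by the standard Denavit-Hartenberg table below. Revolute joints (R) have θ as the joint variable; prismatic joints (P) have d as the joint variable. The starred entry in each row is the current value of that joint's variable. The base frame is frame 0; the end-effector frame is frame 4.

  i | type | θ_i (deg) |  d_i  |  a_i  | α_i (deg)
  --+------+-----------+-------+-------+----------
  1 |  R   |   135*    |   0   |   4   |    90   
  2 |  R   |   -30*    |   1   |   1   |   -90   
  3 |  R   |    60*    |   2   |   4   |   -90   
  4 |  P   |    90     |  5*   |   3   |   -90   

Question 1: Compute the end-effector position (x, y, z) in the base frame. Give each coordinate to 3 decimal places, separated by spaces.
-5.170 -1.850 -0.201

after link 1: o_1 = (-2.8284, 2.8284, 0.0000)
after link 2: o_2 = (-2.7337, 4.1479, -0.5000)
after link 3: o_3 = (-7.1150, 3.6303, 0.2321)
after link 4: o_4 = (-5.1705, -1.8498, -0.2010)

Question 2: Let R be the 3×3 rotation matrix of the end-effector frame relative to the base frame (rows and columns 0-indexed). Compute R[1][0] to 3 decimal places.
End-effector x-axis (col 0 of R) = (0.3536,-0.3536,-0.8660)
R[1][0] = -0.3536

-0.354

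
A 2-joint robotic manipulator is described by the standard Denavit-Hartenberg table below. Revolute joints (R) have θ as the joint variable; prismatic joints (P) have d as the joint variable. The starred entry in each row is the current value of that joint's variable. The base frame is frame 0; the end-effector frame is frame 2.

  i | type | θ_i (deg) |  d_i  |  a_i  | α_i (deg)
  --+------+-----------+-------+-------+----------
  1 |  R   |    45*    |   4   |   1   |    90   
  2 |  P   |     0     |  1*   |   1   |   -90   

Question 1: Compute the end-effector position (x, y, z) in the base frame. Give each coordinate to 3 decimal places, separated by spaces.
2.121 0.707 4.000

after link 1: o_1 = (0.7071, 0.7071, 4.0000)
after link 2: o_2 = (2.1213, 0.7071, 4.0000)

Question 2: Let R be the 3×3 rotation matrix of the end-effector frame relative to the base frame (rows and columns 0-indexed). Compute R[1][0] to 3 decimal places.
0.707

End-effector x-axis (col 0 of R) = (0.7071,0.7071,0.0000)
R[1][0] = 0.7071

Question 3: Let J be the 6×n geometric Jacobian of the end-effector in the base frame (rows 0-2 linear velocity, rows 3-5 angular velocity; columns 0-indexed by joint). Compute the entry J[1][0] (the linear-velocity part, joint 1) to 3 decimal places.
axis z_0 = ẑ; lever o_n−o_0 = (2.1213,0.7071,4.0000)
cross product → J_v[:, 0] = (-0.7071,2.1213,0.0000)
J_ω[:, 0] = z_0
entry J[1][0] = 2.1213

2.121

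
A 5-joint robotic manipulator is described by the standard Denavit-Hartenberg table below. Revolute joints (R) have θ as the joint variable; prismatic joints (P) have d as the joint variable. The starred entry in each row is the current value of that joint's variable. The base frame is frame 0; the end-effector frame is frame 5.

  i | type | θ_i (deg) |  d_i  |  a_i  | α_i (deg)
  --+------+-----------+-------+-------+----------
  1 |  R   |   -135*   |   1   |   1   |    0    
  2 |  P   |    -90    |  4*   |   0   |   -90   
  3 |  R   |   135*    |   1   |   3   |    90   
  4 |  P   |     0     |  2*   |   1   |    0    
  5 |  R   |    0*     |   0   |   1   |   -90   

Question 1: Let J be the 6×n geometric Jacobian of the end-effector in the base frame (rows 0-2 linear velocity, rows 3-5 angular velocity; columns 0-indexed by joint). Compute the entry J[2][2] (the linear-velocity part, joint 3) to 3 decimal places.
axis z_2 = (-0.7071,-0.7071,0.0000); lever o_n−o_2 = (0.7929,-2.2071,-4.9497)
cross product → J_v[:, 2] = (3.5000,-3.5000,2.1213)
J_ω[:, 2] = z_2
entry J[2][2] = 2.1213

2.121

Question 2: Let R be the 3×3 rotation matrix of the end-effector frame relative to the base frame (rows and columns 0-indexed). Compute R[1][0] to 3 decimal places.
-0.500

End-effector x-axis (col 0 of R) = (0.5000,-0.5000,-0.7071)
R[1][0] = -0.5000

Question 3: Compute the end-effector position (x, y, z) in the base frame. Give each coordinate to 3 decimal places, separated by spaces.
0.086 -2.914 0.050

after link 1: o_1 = (-0.7071, -0.7071, 1.0000)
after link 2: o_2 = (-0.7071, -0.7071, 5.0000)
after link 3: o_3 = (0.0858, -2.9142, 2.8787)
after link 4: o_4 = (-0.4142, -2.4142, 0.7574)
after link 5: o_5 = (0.0858, -2.9142, 0.0503)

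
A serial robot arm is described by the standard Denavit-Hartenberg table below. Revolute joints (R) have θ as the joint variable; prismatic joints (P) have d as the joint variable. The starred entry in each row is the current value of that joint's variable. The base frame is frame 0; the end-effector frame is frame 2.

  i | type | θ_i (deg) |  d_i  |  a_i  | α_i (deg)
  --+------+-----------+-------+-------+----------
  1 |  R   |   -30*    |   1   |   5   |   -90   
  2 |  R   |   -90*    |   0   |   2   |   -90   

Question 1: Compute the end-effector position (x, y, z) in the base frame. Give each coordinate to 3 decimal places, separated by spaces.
4.330 -2.500 3.000

after link 1: o_1 = (4.3301, -2.5000, 1.0000)
after link 2: o_2 = (4.3301, -2.5000, 3.0000)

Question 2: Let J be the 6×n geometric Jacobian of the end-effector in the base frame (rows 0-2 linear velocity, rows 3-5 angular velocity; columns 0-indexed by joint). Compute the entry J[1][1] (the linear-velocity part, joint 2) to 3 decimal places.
axis z_1 = (0.5000,0.8660,0.0000); lever o_n−o_1 = (0.0000,0.0000,2.0000)
cross product → J_v[:, 1] = (1.7321,-1.0000,0.0000)
J_ω[:, 1] = z_1
entry J[1][1] = -1.0000

-1.000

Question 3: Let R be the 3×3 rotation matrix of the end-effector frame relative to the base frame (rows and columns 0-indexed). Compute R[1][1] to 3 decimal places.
-0.866

End-effector y-axis (col 1 of R) = (-0.5000,-0.8660,-0.0000)
R[1][1] = -0.8660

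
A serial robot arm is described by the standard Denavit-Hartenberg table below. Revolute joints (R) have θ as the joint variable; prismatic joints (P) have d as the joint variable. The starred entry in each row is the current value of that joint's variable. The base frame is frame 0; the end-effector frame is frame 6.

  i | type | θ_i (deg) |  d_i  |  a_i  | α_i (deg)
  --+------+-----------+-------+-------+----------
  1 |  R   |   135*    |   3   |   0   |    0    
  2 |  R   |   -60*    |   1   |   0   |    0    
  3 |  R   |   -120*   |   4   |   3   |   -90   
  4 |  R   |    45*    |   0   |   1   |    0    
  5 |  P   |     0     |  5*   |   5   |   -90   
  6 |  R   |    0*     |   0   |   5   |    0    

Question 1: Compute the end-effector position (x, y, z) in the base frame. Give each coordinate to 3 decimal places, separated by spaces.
11.157 -4.086 0.222

after link 1: o_1 = (0.0000, 0.0000, 3.0000)
after link 2: o_2 = (0.0000, 0.0000, 4.0000)
after link 3: o_3 = (2.1213, -2.1213, 8.0000)
after link 4: o_4 = (2.6213, -2.6213, 7.2929)
after link 5: o_5 = (8.6569, -1.5858, 3.7574)
after link 6: o_6 = (11.1569, -4.0858, 0.2218)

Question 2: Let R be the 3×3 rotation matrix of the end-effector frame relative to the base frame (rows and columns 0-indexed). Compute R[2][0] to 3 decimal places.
-0.707

End-effector x-axis (col 0 of R) = (0.5000,-0.5000,-0.7071)
R[2][0] = -0.7071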